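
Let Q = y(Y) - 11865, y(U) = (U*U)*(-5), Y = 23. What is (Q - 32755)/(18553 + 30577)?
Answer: -9453/9826 ≈ -0.96204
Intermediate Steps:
y(U) = -5*U² (y(U) = U²*(-5) = -5*U²)
Q = -14510 (Q = -5*23² - 11865 = -5*529 - 11865 = -2645 - 11865 = -14510)
(Q - 32755)/(18553 + 30577) = (-14510 - 32755)/(18553 + 30577) = -47265/49130 = -47265*1/49130 = -9453/9826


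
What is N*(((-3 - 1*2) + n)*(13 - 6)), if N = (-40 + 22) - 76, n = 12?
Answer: -4606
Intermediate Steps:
N = -94 (N = -18 - 76 = -94)
N*(((-3 - 1*2) + n)*(13 - 6)) = -94*((-3 - 1*2) + 12)*(13 - 6) = -94*((-3 - 2) + 12)*7 = -94*(-5 + 12)*7 = -658*7 = -94*49 = -4606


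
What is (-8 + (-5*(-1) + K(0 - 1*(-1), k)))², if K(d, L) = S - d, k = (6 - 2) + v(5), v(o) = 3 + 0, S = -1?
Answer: 25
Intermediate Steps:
v(o) = 3
k = 7 (k = (6 - 2) + 3 = 4 + 3 = 7)
K(d, L) = -1 - d
(-8 + (-5*(-1) + K(0 - 1*(-1), k)))² = (-8 + (-5*(-1) + (-1 - (0 - 1*(-1)))))² = (-8 + (5 + (-1 - (0 + 1))))² = (-8 + (5 + (-1 - 1*1)))² = (-8 + (5 + (-1 - 1)))² = (-8 + (5 - 2))² = (-8 + 3)² = (-5)² = 25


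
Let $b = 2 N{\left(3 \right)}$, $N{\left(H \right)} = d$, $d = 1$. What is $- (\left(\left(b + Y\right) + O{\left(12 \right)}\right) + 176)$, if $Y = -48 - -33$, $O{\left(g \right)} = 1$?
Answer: $-164$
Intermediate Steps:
$N{\left(H \right)} = 1$
$Y = -15$ ($Y = -48 + 33 = -15$)
$b = 2$ ($b = 2 \cdot 1 = 2$)
$- (\left(\left(b + Y\right) + O{\left(12 \right)}\right) + 176) = - (\left(\left(2 - 15\right) + 1\right) + 176) = - (\left(-13 + 1\right) + 176) = - (-12 + 176) = \left(-1\right) 164 = -164$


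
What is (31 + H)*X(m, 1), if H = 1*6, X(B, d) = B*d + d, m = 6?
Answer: 259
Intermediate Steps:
X(B, d) = d + B*d
H = 6
(31 + H)*X(m, 1) = (31 + 6)*(1*(1 + 6)) = 37*(1*7) = 37*7 = 259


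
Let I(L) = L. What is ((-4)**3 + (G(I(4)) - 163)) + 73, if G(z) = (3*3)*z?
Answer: -118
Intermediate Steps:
G(z) = 9*z
((-4)**3 + (G(I(4)) - 163)) + 73 = ((-4)**3 + (9*4 - 163)) + 73 = (-64 + (36 - 163)) + 73 = (-64 - 127) + 73 = -191 + 73 = -118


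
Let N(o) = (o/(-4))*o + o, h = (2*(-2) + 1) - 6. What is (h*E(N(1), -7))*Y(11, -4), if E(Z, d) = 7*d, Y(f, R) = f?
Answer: 4851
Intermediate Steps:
h = -9 (h = (-4 + 1) - 6 = -3 - 6 = -9)
N(o) = o - o²/4 (N(o) = (o*(-¼))*o + o = (-o/4)*o + o = -o²/4 + o = o - o²/4)
(h*E(N(1), -7))*Y(11, -4) = -63*(-7)*11 = -9*(-49)*11 = 441*11 = 4851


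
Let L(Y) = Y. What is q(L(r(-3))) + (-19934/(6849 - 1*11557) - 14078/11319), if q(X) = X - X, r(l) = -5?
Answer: 7243351/2422266 ≈ 2.9903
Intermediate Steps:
q(X) = 0
q(L(r(-3))) + (-19934/(6849 - 1*11557) - 14078/11319) = 0 + (-19934/(6849 - 1*11557) - 14078/11319) = 0 + (-19934/(6849 - 11557) - 14078*1/11319) = 0 + (-19934/(-4708) - 14078/11319) = 0 + (-19934*(-1/4708) - 14078/11319) = 0 + (9967/2354 - 14078/11319) = 0 + 7243351/2422266 = 7243351/2422266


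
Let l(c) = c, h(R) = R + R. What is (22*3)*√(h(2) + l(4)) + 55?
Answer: 55 + 132*√2 ≈ 241.68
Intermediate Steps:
h(R) = 2*R
(22*3)*√(h(2) + l(4)) + 55 = (22*3)*√(2*2 + 4) + 55 = 66*√(4 + 4) + 55 = 66*√8 + 55 = 66*(2*√2) + 55 = 132*√2 + 55 = 55 + 132*√2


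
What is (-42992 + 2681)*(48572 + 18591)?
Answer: -2707407693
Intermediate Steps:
(-42992 + 2681)*(48572 + 18591) = -40311*67163 = -2707407693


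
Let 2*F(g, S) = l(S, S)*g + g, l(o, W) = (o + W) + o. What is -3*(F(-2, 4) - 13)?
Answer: 78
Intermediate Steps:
l(o, W) = W + 2*o (l(o, W) = (W + o) + o = W + 2*o)
F(g, S) = g/2 + 3*S*g/2 (F(g, S) = ((S + 2*S)*g + g)/2 = ((3*S)*g + g)/2 = (3*S*g + g)/2 = (g + 3*S*g)/2 = g/2 + 3*S*g/2)
-3*(F(-2, 4) - 13) = -3*((½)*(-2)*(1 + 3*4) - 13) = -3*((½)*(-2)*(1 + 12) - 13) = -3*((½)*(-2)*13 - 13) = -3*(-13 - 13) = -3*(-26) = 78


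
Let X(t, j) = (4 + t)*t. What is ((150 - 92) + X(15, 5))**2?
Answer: 117649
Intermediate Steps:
X(t, j) = t*(4 + t)
((150 - 92) + X(15, 5))**2 = ((150 - 92) + 15*(4 + 15))**2 = (58 + 15*19)**2 = (58 + 285)**2 = 343**2 = 117649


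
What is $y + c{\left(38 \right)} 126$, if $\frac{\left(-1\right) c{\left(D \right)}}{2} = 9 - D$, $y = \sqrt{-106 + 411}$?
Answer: $7308 + \sqrt{305} \approx 7325.5$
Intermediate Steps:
$y = \sqrt{305} \approx 17.464$
$c{\left(D \right)} = -18 + 2 D$ ($c{\left(D \right)} = - 2 \left(9 - D\right) = -18 + 2 D$)
$y + c{\left(38 \right)} 126 = \sqrt{305} + \left(-18 + 2 \cdot 38\right) 126 = \sqrt{305} + \left(-18 + 76\right) 126 = \sqrt{305} + 58 \cdot 126 = \sqrt{305} + 7308 = 7308 + \sqrt{305}$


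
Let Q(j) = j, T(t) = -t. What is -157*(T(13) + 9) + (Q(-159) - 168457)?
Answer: -167988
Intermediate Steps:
-157*(T(13) + 9) + (Q(-159) - 168457) = -157*(-1*13 + 9) + (-159 - 168457) = -157*(-13 + 9) - 168616 = -157*(-4) - 168616 = 628 - 168616 = -167988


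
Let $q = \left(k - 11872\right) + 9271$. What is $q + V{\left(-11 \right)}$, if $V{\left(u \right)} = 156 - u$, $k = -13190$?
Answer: $-15624$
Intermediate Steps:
$q = -15791$ ($q = \left(-13190 - 11872\right) + 9271 = -25062 + 9271 = -15791$)
$q + V{\left(-11 \right)} = -15791 + \left(156 - -11\right) = -15791 + \left(156 + 11\right) = -15791 + 167 = -15624$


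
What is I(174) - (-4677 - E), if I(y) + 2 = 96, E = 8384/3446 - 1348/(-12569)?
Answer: 103377634229/21656387 ≈ 4773.5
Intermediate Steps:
E = 55011852/21656387 (E = 8384*(1/3446) - 1348*(-1/12569) = 4192/1723 + 1348/12569 = 55011852/21656387 ≈ 2.5402)
I(y) = 94 (I(y) = -2 + 96 = 94)
I(174) - (-4677 - E) = 94 - (-4677 - 1*55011852/21656387) = 94 - (-4677 - 55011852/21656387) = 94 - 1*(-101341933851/21656387) = 94 + 101341933851/21656387 = 103377634229/21656387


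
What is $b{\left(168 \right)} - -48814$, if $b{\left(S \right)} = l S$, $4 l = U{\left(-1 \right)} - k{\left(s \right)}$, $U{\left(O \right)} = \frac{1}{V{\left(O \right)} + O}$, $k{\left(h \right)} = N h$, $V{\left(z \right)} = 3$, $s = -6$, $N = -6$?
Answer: $47323$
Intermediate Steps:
$k{\left(h \right)} = - 6 h$
$U{\left(O \right)} = \frac{1}{3 + O}$
$l = - \frac{71}{8}$ ($l = \frac{\frac{1}{3 - 1} - \left(-6\right) \left(-6\right)}{4} = \frac{\frac{1}{2} - 36}{4} = \frac{1}{4} \left(- \frac{71}{2}\right) = - \frac{71}{8} \approx -8.875$)
$b{\left(S \right)} = - \frac{71 S}{8}$
$b{\left(168 \right)} - -48814 = \left(- \frac{71}{8}\right) 168 - -48814 = -1491 + 48814 = 47323$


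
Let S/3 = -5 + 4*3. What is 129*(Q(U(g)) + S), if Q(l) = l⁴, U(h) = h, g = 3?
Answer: 13158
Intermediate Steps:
S = 21 (S = 3*(-5 + 4*3) = 3*(-5 + 12) = 3*7 = 21)
129*(Q(U(g)) + S) = 129*(3⁴ + 21) = 129*(81 + 21) = 129*102 = 13158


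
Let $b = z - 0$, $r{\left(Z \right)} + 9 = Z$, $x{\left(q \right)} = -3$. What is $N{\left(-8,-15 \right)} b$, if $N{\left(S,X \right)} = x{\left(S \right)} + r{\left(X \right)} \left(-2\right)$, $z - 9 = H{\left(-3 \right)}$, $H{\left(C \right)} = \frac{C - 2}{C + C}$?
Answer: $\frac{885}{2} \approx 442.5$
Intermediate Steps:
$H{\left(C \right)} = \frac{-2 + C}{2 C}$
$z = \frac{59}{6}$ ($z = 9 + \frac{-2 - 3}{2 \left(-3\right)} = 9 + \frac{1}{2} \left(- \frac{1}{3}\right) \left(-5\right) = 9 + \frac{5}{6} = \frac{59}{6} \approx 9.8333$)
$r{\left(Z \right)} = -9 + Z$
$N{\left(S,X \right)} = 15 - 2 X$ ($N{\left(S,X \right)} = -3 + \left(-9 + X\right) \left(-2\right) = -3 - \left(-18 + 2 X\right) = 15 - 2 X$)
$b = \frac{59}{6}$ ($b = \frac{59}{6} - 0 = \frac{59}{6} + 0 = \frac{59}{6} \approx 9.8333$)
$N{\left(-8,-15 \right)} b = \left(15 - -30\right) \frac{59}{6} = \left(15 + 30\right) \frac{59}{6} = 45 \cdot \frac{59}{6} = \frac{885}{2}$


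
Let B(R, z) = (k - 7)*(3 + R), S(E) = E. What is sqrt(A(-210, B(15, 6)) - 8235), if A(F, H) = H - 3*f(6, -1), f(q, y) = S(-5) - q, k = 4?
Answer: 8*I*sqrt(129) ≈ 90.863*I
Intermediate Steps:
B(R, z) = -9 - 3*R (B(R, z) = (4 - 7)*(3 + R) = -3*(3 + R) = -9 - 3*R)
f(q, y) = -5 - q
A(F, H) = 33 + H (A(F, H) = H - 3*(-5 - 1*6) = H - 3*(-5 - 6) = H - 3*(-11) = H + 33 = 33 + H)
sqrt(A(-210, B(15, 6)) - 8235) = sqrt((33 + (-9 - 3*15)) - 8235) = sqrt((33 + (-9 - 45)) - 8235) = sqrt((33 - 54) - 8235) = sqrt(-21 - 8235) = sqrt(-8256) = 8*I*sqrt(129)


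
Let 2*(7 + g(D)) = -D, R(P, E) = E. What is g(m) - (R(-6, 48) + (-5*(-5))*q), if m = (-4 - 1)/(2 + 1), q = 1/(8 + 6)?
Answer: -1175/21 ≈ -55.952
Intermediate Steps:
q = 1/14 ≈ 0.071429
m = -5/3 ≈ -1.6667
g(D) = -7 - D/2 (g(D) = -7 + (-D)/2 = -7 - D/2)
g(m) - (R(-6, 48) + (-5*(-5))*q) = (-7 - 1/2*(-5/3)) - (48 - 5*(-5)*(1/14)) = (-7 + 5/6) - (48 + 25*(1/14)) = -37/6 - (48 + 25/14) = -37/6 - 1*697/14 = -37/6 - 697/14 = -1175/21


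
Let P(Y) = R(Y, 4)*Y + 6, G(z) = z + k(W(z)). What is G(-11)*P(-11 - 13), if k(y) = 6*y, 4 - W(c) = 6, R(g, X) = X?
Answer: 2070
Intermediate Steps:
W(c) = -2 (W(c) = 4 - 1*6 = 4 - 6 = -2)
G(z) = -12 + z (G(z) = z + 6*(-2) = z - 12 = -12 + z)
P(Y) = 6 + 4*Y (P(Y) = 4*Y + 6 = 6 + 4*Y)
G(-11)*P(-11 - 13) = (-12 - 11)*(6 + 4*(-11 - 13)) = -23*(6 + 4*(-24)) = -23*(6 - 96) = -23*(-90) = 2070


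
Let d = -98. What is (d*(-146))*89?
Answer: 1273412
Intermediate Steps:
(d*(-146))*89 = -98*(-146)*89 = 14308*89 = 1273412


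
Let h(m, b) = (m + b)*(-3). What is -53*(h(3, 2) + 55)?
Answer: -2120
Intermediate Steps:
h(m, b) = -3*b - 3*m (h(m, b) = (b + m)*(-3) = -3*b - 3*m)
-53*(h(3, 2) + 55) = -53*((-3*2 - 3*3) + 55) = -53*((-6 - 9) + 55) = -53*(-15 + 55) = -53*40 = -2120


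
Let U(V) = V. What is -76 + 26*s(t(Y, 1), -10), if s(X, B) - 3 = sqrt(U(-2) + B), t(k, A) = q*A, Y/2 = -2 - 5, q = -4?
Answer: 2 + 52*I*sqrt(3) ≈ 2.0 + 90.067*I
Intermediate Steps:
Y = -14 (Y = 2*(-2 - 5) = 2*(-7) = -14)
t(k, A) = -4*A
s(X, B) = 3 + sqrt(-2 + B)
-76 + 26*s(t(Y, 1), -10) = -76 + 26*(3 + sqrt(-2 - 10)) = -76 + 26*(3 + sqrt(-12)) = -76 + 26*(3 + 2*I*sqrt(3)) = -76 + (78 + 52*I*sqrt(3)) = 2 + 52*I*sqrt(3)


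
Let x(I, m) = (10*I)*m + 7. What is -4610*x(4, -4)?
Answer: 705330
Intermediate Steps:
x(I, m) = 7 + 10*I*m (x(I, m) = 10*I*m + 7 = 7 + 10*I*m)
-4610*x(4, -4) = -4610*(7 + 10*4*(-4)) = -4610*(7 - 160) = -4610*(-153) = 705330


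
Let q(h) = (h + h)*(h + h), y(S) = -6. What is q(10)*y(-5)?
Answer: -2400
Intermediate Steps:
q(h) = 4*h² (q(h) = (2*h)*(2*h) = 4*h²)
q(10)*y(-5) = (4*10²)*(-6) = (4*100)*(-6) = 400*(-6) = -2400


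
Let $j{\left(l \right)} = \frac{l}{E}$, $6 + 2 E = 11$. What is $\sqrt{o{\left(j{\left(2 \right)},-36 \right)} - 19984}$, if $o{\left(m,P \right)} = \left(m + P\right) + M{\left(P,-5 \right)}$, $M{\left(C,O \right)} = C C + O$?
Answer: $\frac{i \sqrt{468205}}{5} \approx 136.85 i$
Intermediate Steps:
$E = \frac{5}{2}$ ($E = -3 + \frac{1}{2} \cdot 11 = -3 + \frac{11}{2} = \frac{5}{2} \approx 2.5$)
$M{\left(C,O \right)} = O + C^{2}$ ($M{\left(C,O \right)} = C^{2} + O = O + C^{2}$)
$j{\left(l \right)} = \frac{2 l}{5}$ ($j{\left(l \right)} = \frac{l}{\frac{5}{2}} = l \frac{2}{5} = \frac{2 l}{5}$)
$o{\left(m,P \right)} = -5 + P + m + P^{2}$ ($o{\left(m,P \right)} = \left(m + P\right) + \left(-5 + P^{2}\right) = \left(P + m\right) + \left(-5 + P^{2}\right) = -5 + P + m + P^{2}$)
$\sqrt{o{\left(j{\left(2 \right)},-36 \right)} - 19984} = \sqrt{\left(-5 - 36 + \frac{2}{5} \cdot 2 + \left(-36\right)^{2}\right) - 19984} = \sqrt{\left(-5 - 36 + \frac{4}{5} + 1296\right) - 19984} = \sqrt{\frac{6279}{5} - 19984} = \sqrt{- \frac{93641}{5}} = \frac{i \sqrt{468205}}{5}$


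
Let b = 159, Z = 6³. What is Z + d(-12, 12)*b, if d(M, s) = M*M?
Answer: 23112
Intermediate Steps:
Z = 216
d(M, s) = M²
Z + d(-12, 12)*b = 216 + (-12)²*159 = 216 + 144*159 = 216 + 22896 = 23112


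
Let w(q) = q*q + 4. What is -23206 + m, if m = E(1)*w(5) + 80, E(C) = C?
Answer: -23097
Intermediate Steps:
w(q) = 4 + q**2 (w(q) = q**2 + 4 = 4 + q**2)
m = 109 (m = 1*(4 + 5**2) + 80 = 1*(4 + 25) + 80 = 1*29 + 80 = 29 + 80 = 109)
-23206 + m = -23206 + 109 = -23097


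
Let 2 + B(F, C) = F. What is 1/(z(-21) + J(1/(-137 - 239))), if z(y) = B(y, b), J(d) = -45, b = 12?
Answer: -1/68 ≈ -0.014706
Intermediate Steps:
B(F, C) = -2 + F
z(y) = -2 + y
1/(z(-21) + J(1/(-137 - 239))) = 1/((-2 - 21) - 45) = 1/(-23 - 45) = 1/(-68) = -1/68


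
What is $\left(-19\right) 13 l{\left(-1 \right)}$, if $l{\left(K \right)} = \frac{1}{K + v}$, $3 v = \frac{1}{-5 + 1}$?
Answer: $228$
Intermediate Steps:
$v = - \frac{1}{12}$ ($v = \frac{1}{3 \left(-5 + 1\right)} = \frac{1}{3 \left(-4\right)} = \frac{1}{3} \left(- \frac{1}{4}\right) = - \frac{1}{12} \approx -0.083333$)
$l{\left(K \right)} = \frac{1}{- \frac{1}{12} + K}$ ($l{\left(K \right)} = \frac{1}{K - \frac{1}{12}} = \frac{1}{- \frac{1}{12} + K}$)
$\left(-19\right) 13 l{\left(-1 \right)} = \left(-19\right) 13 \frac{12}{-1 + 12 \left(-1\right)} = - 247 \frac{12}{-1 - 12} = - 247 \frac{12}{-13} = - 247 \cdot 12 \left(- \frac{1}{13}\right) = \left(-247\right) \left(- \frac{12}{13}\right) = 228$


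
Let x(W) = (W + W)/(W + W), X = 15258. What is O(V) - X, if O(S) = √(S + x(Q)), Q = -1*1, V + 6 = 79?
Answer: -15258 + √74 ≈ -15249.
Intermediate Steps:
V = 73 (V = -6 + 79 = 73)
Q = -1
x(W) = 1 (x(W) = (2*W)/((2*W)) = (2*W)*(1/(2*W)) = 1)
O(S) = √(1 + S) (O(S) = √(S + 1) = √(1 + S))
O(V) - X = √(1 + 73) - 1*15258 = √74 - 15258 = -15258 + √74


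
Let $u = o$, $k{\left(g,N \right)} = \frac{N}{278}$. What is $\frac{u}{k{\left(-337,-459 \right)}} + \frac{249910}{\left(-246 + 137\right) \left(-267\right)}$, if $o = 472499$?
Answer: $- \frac{1274233921892}{4452759} \approx -2.8617 \cdot 10^{5}$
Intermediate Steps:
$k{\left(g,N \right)} = \frac{N}{278}$ ($k{\left(g,N \right)} = N \frac{1}{278} = \frac{N}{278}$)
$u = 472499$
$\frac{u}{k{\left(-337,-459 \right)}} + \frac{249910}{\left(-246 + 137\right) \left(-267\right)} = \frac{472499}{\frac{1}{278} \left(-459\right)} + \frac{249910}{\left(-246 + 137\right) \left(-267\right)} = \frac{472499}{- \frac{459}{278}} + \frac{249910}{\left(-109\right) \left(-267\right)} = 472499 \left(- \frac{278}{459}\right) + \frac{249910}{29103} = - \frac{131354722}{459} + 249910 \cdot \frac{1}{29103} = - \frac{131354722}{459} + \frac{249910}{29103} = - \frac{1274233921892}{4452759}$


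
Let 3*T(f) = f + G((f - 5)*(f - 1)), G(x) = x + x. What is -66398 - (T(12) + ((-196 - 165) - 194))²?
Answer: -2844583/9 ≈ -3.1607e+5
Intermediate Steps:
G(x) = 2*x
T(f) = f/3 + 2*(-1 + f)*(-5 + f)/3 (T(f) = (f + 2*((f - 5)*(f - 1)))/3 = (f + 2*((-5 + f)*(-1 + f)))/3 = (f + 2*((-1 + f)*(-5 + f)))/3 = (f + 2*(-1 + f)*(-5 + f))/3 = f/3 + 2*(-1 + f)*(-5 + f)/3)
-66398 - (T(12) + ((-196 - 165) - 194))² = -66398 - ((10/3 - 11/3*12 + (⅔)*12²) + ((-196 - 165) - 194))² = -66398 - ((10/3 - 44 + (⅔)*144) + (-361 - 194))² = -66398 - ((10/3 - 44 + 96) - 555)² = -66398 - (166/3 - 555)² = -66398 - (-1499/3)² = -66398 - 1*2247001/9 = -66398 - 2247001/9 = -2844583/9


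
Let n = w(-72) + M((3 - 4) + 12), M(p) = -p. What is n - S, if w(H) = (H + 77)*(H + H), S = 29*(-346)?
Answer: 9303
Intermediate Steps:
S = -10034
w(H) = 2*H*(77 + H) (w(H) = (77 + H)*(2*H) = 2*H*(77 + H))
n = -731 (n = 2*(-72)*(77 - 72) - ((3 - 4) + 12) = 2*(-72)*5 - (-1 + 12) = -720 - 1*11 = -720 - 11 = -731)
n - S = -731 - 1*(-10034) = -731 + 10034 = 9303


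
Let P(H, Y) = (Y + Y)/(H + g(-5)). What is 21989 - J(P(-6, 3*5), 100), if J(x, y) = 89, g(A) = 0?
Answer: 21900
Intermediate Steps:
P(H, Y) = 2*Y/H (P(H, Y) = (Y + Y)/(H + 0) = (2*Y)/H = 2*Y/H)
21989 - J(P(-6, 3*5), 100) = 21989 - 1*89 = 21989 - 89 = 21900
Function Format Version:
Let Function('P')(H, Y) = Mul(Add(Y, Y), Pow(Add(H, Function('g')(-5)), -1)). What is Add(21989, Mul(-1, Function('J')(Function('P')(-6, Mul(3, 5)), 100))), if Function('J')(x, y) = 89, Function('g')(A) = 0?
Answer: 21900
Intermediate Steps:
Function('P')(H, Y) = Mul(2, Y, Pow(H, -1)) (Function('P')(H, Y) = Mul(Add(Y, Y), Pow(Add(H, 0), -1)) = Mul(Mul(2, Y), Pow(H, -1)) = Mul(2, Y, Pow(H, -1)))
Add(21989, Mul(-1, Function('J')(Function('P')(-6, Mul(3, 5)), 100))) = Add(21989, Mul(-1, 89)) = Add(21989, -89) = 21900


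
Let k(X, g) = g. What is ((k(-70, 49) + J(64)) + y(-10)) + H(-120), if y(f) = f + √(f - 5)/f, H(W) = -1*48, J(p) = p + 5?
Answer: 60 - I*√15/10 ≈ 60.0 - 0.3873*I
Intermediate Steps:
J(p) = 5 + p
H(W) = -48
y(f) = f + √(-5 + f)/f
((k(-70, 49) + J(64)) + y(-10)) + H(-120) = ((49 + (5 + 64)) + (-10 + √(-5 - 10)/(-10))) - 48 = ((49 + 69) + (-10 - I*√15/10)) - 48 = (118 + (-10 - I*√15/10)) - 48 = (108 - I*√15/10) - 48 = 60 - I*√15/10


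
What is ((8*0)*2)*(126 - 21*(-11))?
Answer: 0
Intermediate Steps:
((8*0)*2)*(126 - 21*(-11)) = (0*2)*(126 + 231) = 0*357 = 0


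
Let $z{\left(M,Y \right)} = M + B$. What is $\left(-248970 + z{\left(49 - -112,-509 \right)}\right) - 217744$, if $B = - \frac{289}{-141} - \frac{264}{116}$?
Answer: $- \frac{1907736142}{4089} \approx -4.6655 \cdot 10^{5}$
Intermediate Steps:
$B = - \frac{925}{4089}$ ($B = \left(-289\right) \left(- \frac{1}{141}\right) - \frac{66}{29} = \frac{289}{141} - \frac{66}{29} = - \frac{925}{4089} \approx -0.22622$)
$z{\left(M,Y \right)} = - \frac{925}{4089} + M$ ($z{\left(M,Y \right)} = M - \frac{925}{4089} = - \frac{925}{4089} + M$)
$\left(-248970 + z{\left(49 - -112,-509 \right)}\right) - 217744 = \left(-248970 + \left(- \frac{925}{4089} + \left(49 - -112\right)\right)\right) - 217744 = \left(-248970 + \left(- \frac{925}{4089} + \left(49 + 112\right)\right)\right) - 217744 = \left(-248970 + \left(- \frac{925}{4089} + 161\right)\right) - 217744 = \left(-248970 + \frac{657404}{4089}\right) - 217744 = - \frac{1017380926}{4089} - 217744 = - \frac{1907736142}{4089}$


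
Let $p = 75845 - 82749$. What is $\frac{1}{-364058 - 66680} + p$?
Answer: $- \frac{2973815153}{430738} \approx -6904.0$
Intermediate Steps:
$p = -6904$
$\frac{1}{-364058 - 66680} + p = \frac{1}{-364058 - 66680} - 6904 = \frac{1}{-430738} - 6904 = - \frac{1}{430738} - 6904 = - \frac{2973815153}{430738}$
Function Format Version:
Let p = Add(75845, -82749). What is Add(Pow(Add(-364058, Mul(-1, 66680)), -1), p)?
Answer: Rational(-2973815153, 430738) ≈ -6904.0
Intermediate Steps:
p = -6904
Add(Pow(Add(-364058, Mul(-1, 66680)), -1), p) = Add(Pow(Add(-364058, Mul(-1, 66680)), -1), -6904) = Add(Pow(Add(-364058, -66680), -1), -6904) = Add(Pow(-430738, -1), -6904) = Add(Rational(-1, 430738), -6904) = Rational(-2973815153, 430738)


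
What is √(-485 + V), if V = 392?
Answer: I*√93 ≈ 9.6436*I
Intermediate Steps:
√(-485 + V) = √(-485 + 392) = √(-93) = I*√93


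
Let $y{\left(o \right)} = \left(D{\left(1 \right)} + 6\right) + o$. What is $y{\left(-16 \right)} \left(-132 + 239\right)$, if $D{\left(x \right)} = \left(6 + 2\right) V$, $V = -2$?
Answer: $-2782$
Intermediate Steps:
$D{\left(x \right)} = -16$ ($D{\left(x \right)} = \left(6 + 2\right) \left(-2\right) = 8 \left(-2\right) = -16$)
$y{\left(o \right)} = -10 + o$ ($y{\left(o \right)} = \left(-16 + 6\right) + o = -10 + o$)
$y{\left(-16 \right)} \left(-132 + 239\right) = \left(-10 - 16\right) \left(-132 + 239\right) = \left(-26\right) 107 = -2782$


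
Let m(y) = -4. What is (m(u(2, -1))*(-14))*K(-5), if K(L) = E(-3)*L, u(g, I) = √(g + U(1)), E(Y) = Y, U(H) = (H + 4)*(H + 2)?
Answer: 840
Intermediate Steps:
U(H) = (2 + H)*(4 + H) (U(H) = (4 + H)*(2 + H) = (2 + H)*(4 + H))
u(g, I) = √(15 + g) (u(g, I) = √(g + (8 + 1² + 6*1)) = √(g + (8 + 1 + 6)) = √(g + 15) = √(15 + g))
K(L) = -3*L
(m(u(2, -1))*(-14))*K(-5) = (-4*(-14))*(-3*(-5)) = 56*15 = 840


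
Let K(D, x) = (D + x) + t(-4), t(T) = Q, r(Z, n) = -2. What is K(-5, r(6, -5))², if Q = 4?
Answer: 9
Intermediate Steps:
t(T) = 4
K(D, x) = 4 + D + x (K(D, x) = (D + x) + 4 = 4 + D + x)
K(-5, r(6, -5))² = (4 - 5 - 2)² = (-3)² = 9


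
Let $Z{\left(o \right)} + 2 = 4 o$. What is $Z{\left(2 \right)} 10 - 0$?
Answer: $60$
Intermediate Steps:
$Z{\left(o \right)} = -2 + 4 o$
$Z{\left(2 \right)} 10 - 0 = \left(-2 + 4 \cdot 2\right) 10 - 0 = \left(-2 + 8\right) 10 + 0 = 6 \cdot 10 + 0 = 60 + 0 = 60$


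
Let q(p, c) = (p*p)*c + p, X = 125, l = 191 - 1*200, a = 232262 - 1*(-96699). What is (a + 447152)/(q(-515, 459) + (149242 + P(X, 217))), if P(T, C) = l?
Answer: 776113/121886993 ≈ 0.0063675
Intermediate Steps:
a = 328961 (a = 232262 + 96699 = 328961)
l = -9 (l = 191 - 200 = -9)
q(p, c) = p + c*p² (q(p, c) = p²*c + p = c*p² + p = p + c*p²)
P(T, C) = -9
(a + 447152)/(q(-515, 459) + (149242 + P(X, 217))) = (328961 + 447152)/(-515*(1 + 459*(-515)) + (149242 - 9)) = 776113/(-515*(1 - 236385) + 149233) = 776113/(-515*(-236384) + 149233) = 776113/(121737760 + 149233) = 776113/121886993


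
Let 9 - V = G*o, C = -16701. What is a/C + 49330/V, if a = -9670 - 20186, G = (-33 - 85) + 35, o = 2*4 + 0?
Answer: 281317806/3746591 ≈ 75.086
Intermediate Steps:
o = 8 (o = 8 + 0 = 8)
G = -83 (G = -118 + 35 = -83)
a = -29856
V = 673 (V = 9 - (-83)*8 = 9 - 1*(-664) = 9 + 664 = 673)
a/C + 49330/V = -29856/(-16701) + 49330/673 = -29856*(-1/16701) + 49330*(1/673) = 9952/5567 + 49330/673 = 281317806/3746591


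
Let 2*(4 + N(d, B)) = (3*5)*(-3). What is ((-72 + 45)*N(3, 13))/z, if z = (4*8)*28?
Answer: 1431/1792 ≈ 0.79855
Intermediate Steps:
N(d, B) = -53/2 (N(d, B) = -4 + ((3*5)*(-3))/2 = -4 + (15*(-3))/2 = -4 + (½)*(-45) = -4 - 45/2 = -53/2)
z = 896 (z = 32*28 = 896)
((-72 + 45)*N(3, 13))/z = ((-72 + 45)*(-53/2))/896 = -27*(-53/2)*(1/896) = (1431/2)*(1/896) = 1431/1792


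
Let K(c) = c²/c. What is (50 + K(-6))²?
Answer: 1936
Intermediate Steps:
K(c) = c
(50 + K(-6))² = (50 - 6)² = 44² = 1936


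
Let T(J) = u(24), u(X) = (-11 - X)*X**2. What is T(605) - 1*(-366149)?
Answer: 345989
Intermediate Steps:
u(X) = X**2*(-11 - X)
T(J) = -20160 (T(J) = 24**2*(-11 - 1*24) = 576*(-11 - 24) = 576*(-35) = -20160)
T(605) - 1*(-366149) = -20160 - 1*(-366149) = -20160 + 366149 = 345989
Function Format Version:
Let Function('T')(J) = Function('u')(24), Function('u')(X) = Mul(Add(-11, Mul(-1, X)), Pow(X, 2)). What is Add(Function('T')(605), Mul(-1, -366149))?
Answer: 345989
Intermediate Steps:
Function('u')(X) = Mul(Pow(X, 2), Add(-11, Mul(-1, X)))
Function('T')(J) = -20160 (Function('T')(J) = Mul(Pow(24, 2), Add(-11, Mul(-1, 24))) = Mul(576, Add(-11, -24)) = Mul(576, -35) = -20160)
Add(Function('T')(605), Mul(-1, -366149)) = Add(-20160, Mul(-1, -366149)) = Add(-20160, 366149) = 345989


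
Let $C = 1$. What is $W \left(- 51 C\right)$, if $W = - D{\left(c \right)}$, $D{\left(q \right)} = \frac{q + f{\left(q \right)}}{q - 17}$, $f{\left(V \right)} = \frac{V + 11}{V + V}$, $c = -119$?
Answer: $\frac{42321}{952} \approx 44.455$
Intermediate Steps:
$f{\left(V \right)} = \frac{11 + V}{2 V}$
$D{\left(q \right)} = \frac{q + \frac{11 + q}{2 q}}{-17 + q}$ ($D{\left(q \right)} = \frac{q + \frac{11 + q}{2 q}}{q - 17} = \frac{q + \frac{11 + q}{2 q}}{-17 + q}$)
$W = - \frac{14107}{16184}$ ($W = - \frac{11 - 119 + 2 \left(-119\right)^{2}}{2 \left(-119\right) \left(-17 - 119\right)} = - \frac{\left(-1\right) \left(11 - 119 + 2 \cdot 14161\right)}{2 \cdot 119 \left(-136\right)} = - \frac{\left(-1\right) \left(-1\right) \left(11 - 119 + 28322\right)}{2 \cdot 119 \cdot 136} = - \frac{\left(-1\right) \left(-1\right) 28214}{2 \cdot 119 \cdot 136} = \left(-1\right) \frac{14107}{16184} = - \frac{14107}{16184} \approx -0.87166$)
$W \left(- 51 C\right) = - \frac{14107 \left(\left(-51\right) 1\right)}{16184} = \left(- \frac{14107}{16184}\right) \left(-51\right) = \frac{42321}{952}$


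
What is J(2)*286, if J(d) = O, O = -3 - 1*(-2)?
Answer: -286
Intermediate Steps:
O = -1 (O = -3 + 2 = -1)
J(d) = -1
J(2)*286 = -1*286 = -286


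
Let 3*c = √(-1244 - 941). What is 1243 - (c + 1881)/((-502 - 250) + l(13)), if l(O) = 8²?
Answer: 857065/688 + I*√2185/2064 ≈ 1245.7 + 0.022647*I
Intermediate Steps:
l(O) = 64
c = I*√2185/3 (c = √(-1244 - 941)/3 = √(-2185)/3 = (I*√2185)/3 = I*√2185/3 ≈ 15.581*I)
1243 - (c + 1881)/((-502 - 250) + l(13)) = 1243 - (I*√2185/3 + 1881)/((-502 - 250) + 64) = 1243 - (1881 + I*√2185/3)/(-752 + 64) = 1243 - (1881 + I*√2185/3)/(-688) = 1243 - (1881 + I*√2185/3)*(-1)/688 = 1243 - (-1881/688 - I*√2185/2064) = 1243 + (1881/688 + I*√2185/2064) = 857065/688 + I*√2185/2064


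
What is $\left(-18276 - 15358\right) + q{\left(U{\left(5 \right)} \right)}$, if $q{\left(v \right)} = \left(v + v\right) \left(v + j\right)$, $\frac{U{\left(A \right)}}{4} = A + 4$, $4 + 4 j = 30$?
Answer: $-30574$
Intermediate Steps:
$j = \frac{13}{2}$ ($j = -1 + \frac{1}{4} \cdot 30 = -1 + \frac{15}{2} = \frac{13}{2} \approx 6.5$)
$U{\left(A \right)} = 16 + 4 A$ ($U{\left(A \right)} = 4 \left(A + 4\right) = 4 \left(4 + A\right) = 16 + 4 A$)
$q{\left(v \right)} = 2 v \left(\frac{13}{2} + v\right)$ ($q{\left(v \right)} = \left(v + v\right) \left(v + \frac{13}{2}\right) = 2 v \left(\frac{13}{2} + v\right)$)
$\left(-18276 - 15358\right) + q{\left(U{\left(5 \right)} \right)} = \left(-18276 - 15358\right) + \left(16 + 4 \cdot 5\right) \left(13 + 2 \left(16 + 4 \cdot 5\right)\right) = -33634 + \left(16 + 20\right) \left(13 + 2 \left(16 + 20\right)\right) = -33634 + 36 \left(13 + 2 \cdot 36\right) = -33634 + 36 \left(13 + 72\right) = -33634 + 36 \cdot 85 = -33634 + 3060 = -30574$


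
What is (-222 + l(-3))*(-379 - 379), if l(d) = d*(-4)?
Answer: 159180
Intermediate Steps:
l(d) = -4*d
(-222 + l(-3))*(-379 - 379) = (-222 - 4*(-3))*(-379 - 379) = (-222 + 12)*(-758) = -210*(-758) = 159180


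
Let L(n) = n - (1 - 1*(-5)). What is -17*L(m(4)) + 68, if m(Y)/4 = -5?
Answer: 510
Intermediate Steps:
m(Y) = -20 (m(Y) = 4*(-5) = -20)
L(n) = -6 + n (L(n) = n - (1 + 5) = n - 1*6 = n - 6 = -6 + n)
-17*L(m(4)) + 68 = -17*(-6 - 20) + 68 = -17*(-26) + 68 = 442 + 68 = 510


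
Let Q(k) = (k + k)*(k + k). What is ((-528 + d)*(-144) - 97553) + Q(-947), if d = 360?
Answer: 3513875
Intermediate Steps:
Q(k) = 4*k² (Q(k) = (2*k)*(2*k) = 4*k²)
((-528 + d)*(-144) - 97553) + Q(-947) = ((-528 + 360)*(-144) - 97553) + 4*(-947)² = (-168*(-144) - 97553) + 4*896809 = (24192 - 97553) + 3587236 = -73361 + 3587236 = 3513875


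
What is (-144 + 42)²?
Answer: 10404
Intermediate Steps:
(-144 + 42)² = (-102)² = 10404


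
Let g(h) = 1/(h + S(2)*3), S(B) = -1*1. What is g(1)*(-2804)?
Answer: 1402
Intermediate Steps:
S(B) = -1
g(h) = 1/(-3 + h) (g(h) = 1/(h - 1*3) = 1/(h - 3) = 1/(-3 + h))
g(1)*(-2804) = -2804/(-3 + 1) = -2804/(-2) = -1/2*(-2804) = 1402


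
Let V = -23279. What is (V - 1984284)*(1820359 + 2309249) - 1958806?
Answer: -8290450184110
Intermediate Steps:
(V - 1984284)*(1820359 + 2309249) - 1958806 = (-23279 - 1984284)*(1820359 + 2309249) - 1958806 = -2007563*4129608 - 1958806 = -8290448225304 - 1958806 = -8290450184110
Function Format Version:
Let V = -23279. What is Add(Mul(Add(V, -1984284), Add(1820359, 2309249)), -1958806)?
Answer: -8290450184110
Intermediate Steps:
Add(Mul(Add(V, -1984284), Add(1820359, 2309249)), -1958806) = Add(Mul(Add(-23279, -1984284), Add(1820359, 2309249)), -1958806) = Add(Mul(-2007563, 4129608), -1958806) = Add(-8290448225304, -1958806) = -8290450184110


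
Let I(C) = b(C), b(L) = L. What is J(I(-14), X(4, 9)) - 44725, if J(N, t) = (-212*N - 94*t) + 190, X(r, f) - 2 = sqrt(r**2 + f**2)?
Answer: -41755 - 94*sqrt(97) ≈ -42681.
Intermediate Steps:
X(r, f) = 2 + sqrt(f**2 + r**2) (X(r, f) = 2 + sqrt(r**2 + f**2) = 2 + sqrt(f**2 + r**2))
I(C) = C
J(N, t) = 190 - 212*N - 94*t
J(I(-14), X(4, 9)) - 44725 = (190 - 212*(-14) - 94*(2 + sqrt(9**2 + 4**2))) - 44725 = (190 + 2968 - 94*(2 + sqrt(81 + 16))) - 44725 = (190 + 2968 - 94*(2 + sqrt(97))) - 44725 = (190 + 2968 + (-188 - 94*sqrt(97))) - 44725 = (2970 - 94*sqrt(97)) - 44725 = -41755 - 94*sqrt(97)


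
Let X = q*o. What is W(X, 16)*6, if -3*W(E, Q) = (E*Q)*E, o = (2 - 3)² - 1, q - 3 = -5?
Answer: 0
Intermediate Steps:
q = -2 (q = 3 - 5 = -2)
o = 0 (o = (-1)² - 1 = 1 - 1 = 0)
X = 0 (X = -2*0 = 0)
W(E, Q) = -Q*E²/3 (W(E, Q) = -E*Q*E/3 = -Q*E²/3)
W(X, 16)*6 = -⅓*16*0²*6 = -⅓*16*0*6 = 0*6 = 0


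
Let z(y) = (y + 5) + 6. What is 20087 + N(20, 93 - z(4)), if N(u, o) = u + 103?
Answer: 20210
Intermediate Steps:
z(y) = 11 + y (z(y) = (5 + y) + 6 = 11 + y)
N(u, o) = 103 + u
20087 + N(20, 93 - z(4)) = 20087 + (103 + 20) = 20087 + 123 = 20210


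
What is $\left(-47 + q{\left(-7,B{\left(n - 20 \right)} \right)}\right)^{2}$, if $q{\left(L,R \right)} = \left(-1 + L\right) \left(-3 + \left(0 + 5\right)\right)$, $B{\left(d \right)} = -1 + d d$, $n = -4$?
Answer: $3969$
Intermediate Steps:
$B{\left(d \right)} = -1 + d^{2}$
$q{\left(L,R \right)} = -2 + 2 L$ ($q{\left(L,R \right)} = \left(-1 + L\right) \left(-3 + 5\right) = \left(-1 + L\right) 2 = -2 + 2 L$)
$\left(-47 + q{\left(-7,B{\left(n - 20 \right)} \right)}\right)^{2} = \left(-47 + \left(-2 + 2 \left(-7\right)\right)\right)^{2} = \left(-47 - 16\right)^{2} = \left(-63\right)^{2} = 3969$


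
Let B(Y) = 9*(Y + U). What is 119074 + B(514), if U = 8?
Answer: 123772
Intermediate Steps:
B(Y) = 72 + 9*Y (B(Y) = 9*(Y + 8) = 9*(8 + Y) = 72 + 9*Y)
119074 + B(514) = 119074 + (72 + 9*514) = 119074 + (72 + 4626) = 119074 + 4698 = 123772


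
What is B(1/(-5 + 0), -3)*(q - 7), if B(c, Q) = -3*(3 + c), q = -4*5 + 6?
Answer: 882/5 ≈ 176.40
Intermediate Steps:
q = -14 (q = -20 + 6 = -14)
B(c, Q) = -9 - 3*c
B(1/(-5 + 0), -3)*(q - 7) = (-9 - 3/(-5 + 0))*(-14 - 7) = (-9 - 3/(-5))*(-21) = (-9 - 3*(-⅕))*(-21) = (-9 + ⅗)*(-21) = -42/5*(-21) = 882/5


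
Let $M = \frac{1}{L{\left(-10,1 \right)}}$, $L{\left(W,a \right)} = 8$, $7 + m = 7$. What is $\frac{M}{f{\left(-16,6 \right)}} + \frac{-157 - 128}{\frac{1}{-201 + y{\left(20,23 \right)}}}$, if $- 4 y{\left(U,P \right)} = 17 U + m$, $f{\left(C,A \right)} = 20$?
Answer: $\frac{13041601}{160} \approx 81510.0$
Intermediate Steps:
$m = 0$ ($m = -7 + 7 = 0$)
$y{\left(U,P \right)} = - \frac{17 U}{4}$ ($y{\left(U,P \right)} = - \frac{17 U + 0}{4} = - \frac{17 U}{4}$)
$M = \frac{1}{8} \approx 0.125$
$\frac{M}{f{\left(-16,6 \right)}} + \frac{-157 - 128}{\frac{1}{-201 + y{\left(20,23 \right)}}} = \frac{1}{8 \cdot 20} + \frac{-157 - 128}{\frac{1}{-201 - 85}} = \frac{1}{8} \cdot \frac{1}{20} + \frac{-157 - 128}{\frac{1}{-201 - 85}} = \frac{1}{160} - \frac{285}{\frac{1}{-286}} = \frac{1}{160} - \frac{285}{- \frac{1}{286}} = \frac{1}{160} - -81510 = \frac{1}{160} + 81510 = \frac{13041601}{160}$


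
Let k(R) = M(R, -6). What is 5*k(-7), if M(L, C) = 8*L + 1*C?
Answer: -310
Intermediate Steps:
M(L, C) = C + 8*L (M(L, C) = 8*L + C = C + 8*L)
k(R) = -6 + 8*R
5*k(-7) = 5*(-6 + 8*(-7)) = 5*(-6 - 56) = 5*(-62) = -310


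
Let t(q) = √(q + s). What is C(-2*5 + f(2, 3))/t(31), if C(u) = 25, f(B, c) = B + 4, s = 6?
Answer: 25*√37/37 ≈ 4.1100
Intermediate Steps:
f(B, c) = 4 + B
t(q) = √(6 + q) (t(q) = √(q + 6) = √(6 + q))
C(-2*5 + f(2, 3))/t(31) = 25/(√(6 + 31)) = 25/(√37) = 25*(√37/37) = 25*√37/37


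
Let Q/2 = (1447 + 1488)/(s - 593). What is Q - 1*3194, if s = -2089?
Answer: -4286089/1341 ≈ -3196.2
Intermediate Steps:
Q = -2935/1341 (Q = 2*((1447 + 1488)/(-2089 - 593)) = 2*(2935/(-2682)) = 2*(2935*(-1/2682)) = 2*(-2935/2682) = -2935/1341 ≈ -2.1887)
Q - 1*3194 = -2935/1341 - 1*3194 = -2935/1341 - 3194 = -4286089/1341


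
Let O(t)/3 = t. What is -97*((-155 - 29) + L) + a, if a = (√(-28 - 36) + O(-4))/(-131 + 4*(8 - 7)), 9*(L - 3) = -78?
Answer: 7009547/381 - 8*I/127 ≈ 18398.0 - 0.062992*I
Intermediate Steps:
L = -17/3 (L = 3 + (⅑)*(-78) = 3 - 26/3 = -17/3 ≈ -5.6667)
O(t) = 3*t
a = 12/127 - 8*I/127 (a = (√(-28 - 36) + 3*(-4))/(-131 + 4*(8 - 7)) = (√(-64) - 12)/(-131 + 4*1) = (8*I - 12)/(-131 + 4) = (-12 + 8*I)/(-127) = (-12 + 8*I)*(-1/127) = 12/127 - 8*I/127 ≈ 0.094488 - 0.062992*I)
-97*((-155 - 29) + L) + a = -97*((-155 - 29) - 17/3) + (12/127 - 8*I/127) = -97*(-184 - 17/3) + (12/127 - 8*I/127) = -97*(-569/3) + (12/127 - 8*I/127) = 55193/3 + (12/127 - 8*I/127) = 7009547/381 - 8*I/127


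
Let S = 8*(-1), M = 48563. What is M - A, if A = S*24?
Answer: 48755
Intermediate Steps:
S = -8
A = -192 (A = -8*24 = -192)
M - A = 48563 - 1*(-192) = 48563 + 192 = 48755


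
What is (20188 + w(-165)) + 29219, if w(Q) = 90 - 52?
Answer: 49445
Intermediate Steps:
w(Q) = 38
(20188 + w(-165)) + 29219 = (20188 + 38) + 29219 = 20226 + 29219 = 49445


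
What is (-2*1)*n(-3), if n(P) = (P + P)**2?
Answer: -72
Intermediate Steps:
n(P) = 4*P**2 (n(P) = (2*P)**2 = 4*P**2)
(-2*1)*n(-3) = (-2*1)*(4*(-3)**2) = -8*9 = -2*36 = -72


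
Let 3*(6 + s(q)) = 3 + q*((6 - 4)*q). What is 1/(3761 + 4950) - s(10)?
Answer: -1611532/26133 ≈ -61.667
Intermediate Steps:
s(q) = -5 + 2*q**2/3 (s(q) = -6 + (3 + q*((6 - 4)*q))/3 = -6 + (3 + q*(2*q))/3 = -6 + (3 + 2*q**2)/3 = -6 + (1 + 2*q**2/3) = -5 + 2*q**2/3)
1/(3761 + 4950) - s(10) = 1/(3761 + 4950) - (-5 + (2/3)*10**2) = 1/8711 - (-5 + (2/3)*100) = 1/8711 - (-5 + 200/3) = 1/8711 - 1*185/3 = 1/8711 - 185/3 = -1611532/26133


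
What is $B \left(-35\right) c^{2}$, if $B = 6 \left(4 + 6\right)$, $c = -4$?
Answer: $-33600$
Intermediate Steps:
$B = 60$ ($B = 6 \cdot 10 = 60$)
$B \left(-35\right) c^{2} = 60 \left(-35\right) \left(-4\right)^{2} = \left(-2100\right) 16 = -33600$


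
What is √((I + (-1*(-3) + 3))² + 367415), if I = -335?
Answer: 2*√118914 ≈ 689.68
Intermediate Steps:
√((I + (-1*(-3) + 3))² + 367415) = √((-335 + (-1*(-3) + 3))² + 367415) = √((-335 + (3 + 3))² + 367415) = √((-335 + 6)² + 367415) = √((-329)² + 367415) = √(108241 + 367415) = √475656 = 2*√118914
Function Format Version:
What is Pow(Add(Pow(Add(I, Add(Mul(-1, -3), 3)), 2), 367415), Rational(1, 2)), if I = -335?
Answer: Mul(2, Pow(118914, Rational(1, 2))) ≈ 689.68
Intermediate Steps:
Pow(Add(Pow(Add(I, Add(Mul(-1, -3), 3)), 2), 367415), Rational(1, 2)) = Pow(Add(Pow(Add(-335, Add(Mul(-1, -3), 3)), 2), 367415), Rational(1, 2)) = Pow(Add(Pow(Add(-335, Add(3, 3)), 2), 367415), Rational(1, 2)) = Pow(Add(Pow(Add(-335, 6), 2), 367415), Rational(1, 2)) = Pow(Add(Pow(-329, 2), 367415), Rational(1, 2)) = Pow(Add(108241, 367415), Rational(1, 2)) = Pow(475656, Rational(1, 2)) = Mul(2, Pow(118914, Rational(1, 2)))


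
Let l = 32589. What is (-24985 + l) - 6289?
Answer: 1315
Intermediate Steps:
(-24985 + l) - 6289 = (-24985 + 32589) - 6289 = 7604 - 6289 = 1315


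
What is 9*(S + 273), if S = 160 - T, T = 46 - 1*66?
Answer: 4077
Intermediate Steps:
T = -20 (T = 46 - 66 = -20)
S = 180 (S = 160 - 1*(-20) = 160 + 20 = 180)
9*(S + 273) = 9*(180 + 273) = 9*453 = 4077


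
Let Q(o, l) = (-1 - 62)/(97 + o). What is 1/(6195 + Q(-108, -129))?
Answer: 11/68208 ≈ 0.00016127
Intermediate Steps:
Q(o, l) = -63/(97 + o)
1/(6195 + Q(-108, -129)) = 1/(6195 - 63/(97 - 108)) = 1/(6195 - 63/(-11)) = 1/(6195 - 63*(-1/11)) = 1/(6195 + 63/11) = 1/(68208/11) = 11/68208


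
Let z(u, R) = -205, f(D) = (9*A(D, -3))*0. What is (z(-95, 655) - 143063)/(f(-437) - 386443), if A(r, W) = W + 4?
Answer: 143268/386443 ≈ 0.37074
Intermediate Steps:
A(r, W) = 4 + W
f(D) = 0 (f(D) = (9*(4 - 3))*0 = (9*1)*0 = 9*0 = 0)
(z(-95, 655) - 143063)/(f(-437) - 386443) = (-205 - 143063)/(0 - 386443) = -143268/(-386443) = -143268*(-1/386443) = 143268/386443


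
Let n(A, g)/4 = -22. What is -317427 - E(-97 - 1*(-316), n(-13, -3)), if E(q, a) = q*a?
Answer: -298155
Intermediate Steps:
n(A, g) = -88 (n(A, g) = 4*(-22) = -88)
E(q, a) = a*q
-317427 - E(-97 - 1*(-316), n(-13, -3)) = -317427 - (-88)*(-97 - 1*(-316)) = -317427 - (-88)*(-97 + 316) = -317427 - (-88)*219 = -317427 - 1*(-19272) = -317427 + 19272 = -298155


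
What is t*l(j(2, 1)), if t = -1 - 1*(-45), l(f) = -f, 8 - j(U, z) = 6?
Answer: -88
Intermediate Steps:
j(U, z) = 2 (j(U, z) = 8 - 1*6 = 8 - 6 = 2)
t = 44 (t = -1 + 45 = 44)
t*l(j(2, 1)) = 44*(-1*2) = 44*(-2) = -88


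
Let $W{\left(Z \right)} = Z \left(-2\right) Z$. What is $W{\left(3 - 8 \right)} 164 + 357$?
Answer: $-7843$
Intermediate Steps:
$W{\left(Z \right)} = - 2 Z^{2}$ ($W{\left(Z \right)} = - 2 Z Z = - 2 Z^{2}$)
$W{\left(3 - 8 \right)} 164 + 357 = - 2 \left(3 - 8\right)^{2} \cdot 164 + 357 = - 2 \left(-5\right)^{2} \cdot 164 + 357 = \left(-2\right) 25 \cdot 164 + 357 = \left(-50\right) 164 + 357 = -8200 + 357 = -7843$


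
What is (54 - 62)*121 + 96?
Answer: -872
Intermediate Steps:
(54 - 62)*121 + 96 = -8*121 + 96 = -968 + 96 = -872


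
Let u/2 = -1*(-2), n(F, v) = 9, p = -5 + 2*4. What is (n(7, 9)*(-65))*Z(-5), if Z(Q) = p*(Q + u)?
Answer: 1755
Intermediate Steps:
p = 3 (p = -5 + 8 = 3)
u = 4 (u = 2*(-1*(-2)) = 2*2 = 4)
Z(Q) = 12 + 3*Q (Z(Q) = 3*(Q + 4) = 3*(4 + Q) = 12 + 3*Q)
(n(7, 9)*(-65))*Z(-5) = (9*(-65))*(12 + 3*(-5)) = -585*(12 - 15) = -585*(-3) = 1755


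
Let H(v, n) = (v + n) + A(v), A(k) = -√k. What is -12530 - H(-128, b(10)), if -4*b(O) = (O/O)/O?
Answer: -496079/40 + 8*I*√2 ≈ -12402.0 + 11.314*I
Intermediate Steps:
b(O) = -1/(4*O) (b(O) = -O/O/(4*O) = -1/(4*O))
H(v, n) = n + v - √v (H(v, n) = (v + n) - √v = (n + v) - √v = n + v - √v)
-12530 - H(-128, b(10)) = -12530 - (-¼/10 - 128 - √(-128)) = -12530 - (-¼*⅒ - 128 - 8*I*√2) = -12530 - (-1/40 - 128 - 8*I*√2) = -12530 - (-5121/40 - 8*I*√2) = -12530 + (5121/40 + 8*I*√2) = -496079/40 + 8*I*√2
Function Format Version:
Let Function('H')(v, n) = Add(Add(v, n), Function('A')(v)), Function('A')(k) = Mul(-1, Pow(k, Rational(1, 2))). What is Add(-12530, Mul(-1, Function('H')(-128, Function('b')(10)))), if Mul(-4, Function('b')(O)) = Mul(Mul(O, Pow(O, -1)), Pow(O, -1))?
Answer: Add(Rational(-496079, 40), Mul(8, I, Pow(2, Rational(1, 2)))) ≈ Add(-12402., Mul(11.314, I))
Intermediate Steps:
Function('b')(O) = Mul(Rational(-1, 4), Pow(O, -1)) (Function('b')(O) = Mul(Rational(-1, 4), Mul(Mul(O, Pow(O, -1)), Pow(O, -1))) = Mul(Rational(-1, 4), Mul(1, Pow(O, -1))) = Mul(Rational(-1, 4), Pow(O, -1)))
Function('H')(v, n) = Add(n, v, Mul(-1, Pow(v, Rational(1, 2)))) (Function('H')(v, n) = Add(Add(v, n), Mul(-1, Pow(v, Rational(1, 2)))) = Add(Add(n, v), Mul(-1, Pow(v, Rational(1, 2)))) = Add(n, v, Mul(-1, Pow(v, Rational(1, 2)))))
Add(-12530, Mul(-1, Function('H')(-128, Function('b')(10)))) = Add(-12530, Mul(-1, Add(Mul(Rational(-1, 4), Pow(10, -1)), -128, Mul(-1, Pow(-128, Rational(1, 2)))))) = Add(-12530, Mul(-1, Add(Mul(Rational(-1, 4), Rational(1, 10)), -128, Mul(-1, Mul(8, I, Pow(2, Rational(1, 2))))))) = Add(-12530, Mul(-1, Add(Rational(-1, 40), -128, Mul(-8, I, Pow(2, Rational(1, 2)))))) = Add(-12530, Mul(-1, Add(Rational(-5121, 40), Mul(-8, I, Pow(2, Rational(1, 2)))))) = Add(-12530, Add(Rational(5121, 40), Mul(8, I, Pow(2, Rational(1, 2))))) = Add(Rational(-496079, 40), Mul(8, I, Pow(2, Rational(1, 2))))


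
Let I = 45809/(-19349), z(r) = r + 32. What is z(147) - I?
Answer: 3509280/19349 ≈ 181.37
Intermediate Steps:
z(r) = 32 + r
I = -45809/19349 (I = 45809*(-1/19349) = -45809/19349 ≈ -2.3675)
z(147) - I = (32 + 147) - 1*(-45809/19349) = 179 + 45809/19349 = 3509280/19349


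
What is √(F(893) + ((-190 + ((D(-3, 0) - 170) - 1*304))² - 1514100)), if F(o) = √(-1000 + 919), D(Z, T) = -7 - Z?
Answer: √(-1067876 + 9*I) ≈ 0.004 + 1033.4*I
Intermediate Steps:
F(o) = 9*I (F(o) = √(-81) = 9*I)
√(F(893) + ((-190 + ((D(-3, 0) - 170) - 1*304))² - 1514100)) = √(9*I + ((-190 + (((-7 - 1*(-3)) - 170) - 1*304))² - 1514100)) = √(9*I + ((-190 + (((-7 + 3) - 170) - 304))² - 1514100)) = √(9*I + ((-190 + ((-4 - 170) - 304))² - 1514100)) = √(9*I + ((-190 + (-174 - 304))² - 1514100)) = √(9*I + ((-190 - 478)² - 1514100)) = √(9*I + ((-668)² - 1514100)) = √(9*I + (446224 - 1514100)) = √(9*I - 1067876) = √(-1067876 + 9*I)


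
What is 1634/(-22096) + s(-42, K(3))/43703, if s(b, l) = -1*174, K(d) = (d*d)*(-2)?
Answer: -1297507/16649336 ≈ -0.077931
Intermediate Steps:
K(d) = -2*d² (K(d) = d²*(-2) = -2*d²)
s(b, l) = -174
1634/(-22096) + s(-42, K(3))/43703 = 1634/(-22096) - 174/43703 = 1634*(-1/22096) - 174*1/43703 = -817/11048 - 6/1507 = -1297507/16649336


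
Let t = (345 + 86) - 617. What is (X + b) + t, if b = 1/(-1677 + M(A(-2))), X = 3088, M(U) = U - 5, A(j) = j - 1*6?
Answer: 4904379/1690 ≈ 2902.0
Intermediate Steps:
A(j) = -6 + j (A(j) = j - 6 = -6 + j)
M(U) = -5 + U
t = -186 (t = 431 - 617 = -186)
b = -1/1690 (b = 1/(-1677 + (-5 + (-6 - 2))) = 1/(-1677 + (-5 - 8)) = 1/(-1677 - 13) = 1/(-1690) = -1/1690 ≈ -0.00059172)
(X + b) + t = (3088 - 1/1690) - 186 = 5218719/1690 - 186 = 4904379/1690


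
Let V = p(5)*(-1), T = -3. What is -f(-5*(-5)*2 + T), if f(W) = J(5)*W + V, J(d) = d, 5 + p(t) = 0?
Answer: -240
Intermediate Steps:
p(t) = -5 (p(t) = -5 + 0 = -5)
V = 5 (V = -5*(-1) = 5)
f(W) = 5 + 5*W (f(W) = 5*W + 5 = 5 + 5*W)
-f(-5*(-5)*2 + T) = -(5 + 5*(-5*(-5)*2 - 3)) = -(5 + 5*(25*2 - 3)) = -(5 + 5*(50 - 3)) = -(5 + 5*47) = -(5 + 235) = -1*240 = -240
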